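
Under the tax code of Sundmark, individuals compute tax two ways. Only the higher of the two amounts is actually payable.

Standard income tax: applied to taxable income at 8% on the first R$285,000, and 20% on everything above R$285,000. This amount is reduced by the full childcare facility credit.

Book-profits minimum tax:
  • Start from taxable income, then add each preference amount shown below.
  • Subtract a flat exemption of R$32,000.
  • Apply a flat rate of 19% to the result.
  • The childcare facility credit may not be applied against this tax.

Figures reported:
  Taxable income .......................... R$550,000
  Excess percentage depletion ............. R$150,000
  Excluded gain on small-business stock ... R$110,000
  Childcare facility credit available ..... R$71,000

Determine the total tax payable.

Standard income tax:
  R$285,000 × 8% = R$22,800
  R$265,000 × 20% = R$53,000
  → R$75,800
  Less childcare facility credit R$71,000 → R$4,800

Book-profits minimum tax:
  Adjusted income: R$550,000 + R$150,000 + R$110,000 = R$810,000
  Less exemption R$32,000 → base R$778,000
  R$778,000 × 19% = R$147,820

R$147,820 > R$4,800, so the book-profits minimum tax is the binding amount.

R$147,820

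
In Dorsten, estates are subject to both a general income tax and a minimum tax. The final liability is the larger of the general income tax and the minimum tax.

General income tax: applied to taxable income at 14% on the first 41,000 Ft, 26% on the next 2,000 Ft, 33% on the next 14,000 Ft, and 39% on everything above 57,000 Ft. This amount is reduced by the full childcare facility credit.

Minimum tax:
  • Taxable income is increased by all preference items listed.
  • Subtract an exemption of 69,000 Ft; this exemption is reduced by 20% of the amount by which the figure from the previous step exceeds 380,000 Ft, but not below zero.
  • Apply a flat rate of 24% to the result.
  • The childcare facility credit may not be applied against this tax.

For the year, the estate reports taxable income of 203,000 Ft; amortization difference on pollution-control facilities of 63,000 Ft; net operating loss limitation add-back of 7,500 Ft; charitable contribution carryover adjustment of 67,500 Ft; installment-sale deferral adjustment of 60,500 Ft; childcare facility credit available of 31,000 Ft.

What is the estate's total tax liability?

General income tax:
  41,000 Ft × 14% = 5,740 Ft
  2,000 Ft × 26% = 520 Ft
  14,000 Ft × 33% = 4,620 Ft
  146,000 Ft × 39% = 56,940 Ft
  → 67,820 Ft
  Less childcare facility credit 31,000 Ft → 36,820 Ft

Minimum tax:
  Adjusted income: 203,000 Ft + 63,000 Ft + 7,500 Ft + 67,500 Ft + 60,500 Ft = 401,500 Ft
  Exemption: 69,000 Ft − 20% × (401,500 Ft − 380,000 Ft) = 69,000 Ft − 4,300 Ft = 64,700 Ft
  Base: 401,500 Ft − 64,700 Ft = 336,800 Ft
  336,800 Ft × 24% = 80,832 Ft

80,832 Ft > 36,820 Ft, so the minimum tax is the binding amount.

80,832 Ft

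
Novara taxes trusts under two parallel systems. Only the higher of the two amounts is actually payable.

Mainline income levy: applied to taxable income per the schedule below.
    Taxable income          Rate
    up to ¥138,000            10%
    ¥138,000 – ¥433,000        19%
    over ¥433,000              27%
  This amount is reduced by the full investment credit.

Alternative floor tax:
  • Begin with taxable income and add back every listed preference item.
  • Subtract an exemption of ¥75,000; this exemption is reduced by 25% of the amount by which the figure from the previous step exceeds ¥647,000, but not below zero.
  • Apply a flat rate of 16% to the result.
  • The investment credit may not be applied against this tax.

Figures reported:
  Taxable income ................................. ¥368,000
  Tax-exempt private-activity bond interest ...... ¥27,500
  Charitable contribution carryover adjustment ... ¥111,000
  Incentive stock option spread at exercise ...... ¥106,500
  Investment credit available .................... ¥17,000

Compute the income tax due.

¥86,080

Alternative floor tax:
  Adjusted income: ¥368,000 + ¥27,500 + ¥111,000 + ¥106,500 = ¥613,000
  Exemption: ¥613,000 ≤ ¥647,000, so full ¥75,000 applies
  Base: ¥613,000 − ¥75,000 = ¥538,000
  ¥538,000 × 16% = ¥86,080

Mainline income levy:
  ¥138,000 × 10% = ¥13,800
  ¥230,000 × 19% = ¥43,700
  → ¥57,500
  Less investment credit ¥17,000 → ¥40,500

¥86,080 > ¥40,500, so the alternative floor tax is the binding amount.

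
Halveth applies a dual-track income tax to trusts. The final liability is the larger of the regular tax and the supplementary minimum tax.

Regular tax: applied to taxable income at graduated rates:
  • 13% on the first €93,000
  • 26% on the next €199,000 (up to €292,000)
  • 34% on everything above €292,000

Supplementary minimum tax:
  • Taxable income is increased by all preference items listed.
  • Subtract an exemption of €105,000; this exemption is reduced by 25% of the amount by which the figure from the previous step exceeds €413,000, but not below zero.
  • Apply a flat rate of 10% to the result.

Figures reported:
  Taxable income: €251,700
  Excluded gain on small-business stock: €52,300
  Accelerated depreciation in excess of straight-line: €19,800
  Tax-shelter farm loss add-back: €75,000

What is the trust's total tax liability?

€53,352

Regular tax:
  €93,000 × 13% = €12,090
  €158,700 × 26% = €41,262
  → €53,352

Supplementary minimum tax:
  Adjusted income: €251,700 + €52,300 + €19,800 + €75,000 = €398,800
  Exemption: €398,800 ≤ €413,000, so full €105,000 applies
  Base: €398,800 − €105,000 = €293,800
  €293,800 × 10% = €29,380

€53,352 > €29,380, so the regular tax governs.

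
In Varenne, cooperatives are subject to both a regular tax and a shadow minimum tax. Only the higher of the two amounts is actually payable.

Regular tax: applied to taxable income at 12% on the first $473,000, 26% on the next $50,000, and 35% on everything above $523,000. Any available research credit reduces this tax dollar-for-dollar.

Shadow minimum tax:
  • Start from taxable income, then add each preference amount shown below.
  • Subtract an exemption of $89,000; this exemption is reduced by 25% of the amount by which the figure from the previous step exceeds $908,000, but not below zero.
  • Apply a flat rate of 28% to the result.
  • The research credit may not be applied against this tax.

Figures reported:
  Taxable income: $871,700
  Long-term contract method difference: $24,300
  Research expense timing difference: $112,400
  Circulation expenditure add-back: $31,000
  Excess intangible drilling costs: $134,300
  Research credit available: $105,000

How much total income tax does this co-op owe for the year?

Shadow minimum tax:
  Adjusted income: $871,700 + $24,300 + $112,400 + $31,000 + $134,300 = $1,173,700
  Exemption: $89,000 − 25% × ($1,173,700 − $908,000) = $89,000 − $66,425 = $22,575
  Base: $1,173,700 − $22,575 = $1,151,125
  $1,151,125 × 28% = $322,315

Regular tax:
  $473,000 × 12% = $56,760
  $50,000 × 26% = $13,000
  $348,700 × 35% = $122,045
  → $191,805
  Less research credit $105,000 → $86,805

$322,315 > $86,805, so the shadow minimum tax is the binding amount.

$322,315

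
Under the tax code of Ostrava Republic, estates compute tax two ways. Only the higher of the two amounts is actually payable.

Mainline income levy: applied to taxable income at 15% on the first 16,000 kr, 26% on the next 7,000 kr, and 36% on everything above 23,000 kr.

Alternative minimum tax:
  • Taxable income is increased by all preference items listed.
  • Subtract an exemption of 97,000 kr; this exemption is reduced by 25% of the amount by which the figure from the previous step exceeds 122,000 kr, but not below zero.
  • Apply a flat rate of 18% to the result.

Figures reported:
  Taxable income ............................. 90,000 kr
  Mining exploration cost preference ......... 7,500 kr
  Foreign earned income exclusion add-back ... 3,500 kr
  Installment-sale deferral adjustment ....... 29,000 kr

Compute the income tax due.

Alternative minimum tax:
  Adjusted income: 90,000 kr + 7,500 kr + 3,500 kr + 29,000 kr = 130,000 kr
  Exemption: 97,000 kr − 25% × (130,000 kr − 122,000 kr) = 97,000 kr − 2,000 kr = 95,000 kr
  Base: 130,000 kr − 95,000 kr = 35,000 kr
  35,000 kr × 18% = 6,300 kr

Mainline income levy:
  16,000 kr × 15% = 2,400 kr
  7,000 kr × 26% = 1,820 kr
  67,000 kr × 36% = 24,120 kr
  → 28,340 kr

28,340 kr > 6,300 kr, so the mainline income levy governs.

28,340 kr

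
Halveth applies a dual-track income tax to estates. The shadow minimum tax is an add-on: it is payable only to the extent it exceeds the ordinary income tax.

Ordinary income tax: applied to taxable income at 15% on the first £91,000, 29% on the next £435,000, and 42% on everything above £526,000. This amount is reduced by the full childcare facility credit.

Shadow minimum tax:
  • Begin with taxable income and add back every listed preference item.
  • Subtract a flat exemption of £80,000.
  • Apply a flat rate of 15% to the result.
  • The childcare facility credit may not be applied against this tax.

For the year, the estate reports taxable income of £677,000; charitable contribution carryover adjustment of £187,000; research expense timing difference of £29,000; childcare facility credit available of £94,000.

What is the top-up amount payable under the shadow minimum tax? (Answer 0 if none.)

£12,730

Ordinary income tax:
  £91,000 × 15% = £13,650
  £435,000 × 29% = £126,150
  £151,000 × 42% = £63,420
  → £203,220
  Less childcare facility credit £94,000 → £109,220

Shadow minimum tax:
  Adjusted income: £677,000 + £187,000 + £29,000 = £893,000
  Less exemption £80,000 → base £813,000
  £813,000 × 15% = £121,950

Excess of shadow minimum tax over ordinary income tax: £121,950 − £109,220 = £12,730.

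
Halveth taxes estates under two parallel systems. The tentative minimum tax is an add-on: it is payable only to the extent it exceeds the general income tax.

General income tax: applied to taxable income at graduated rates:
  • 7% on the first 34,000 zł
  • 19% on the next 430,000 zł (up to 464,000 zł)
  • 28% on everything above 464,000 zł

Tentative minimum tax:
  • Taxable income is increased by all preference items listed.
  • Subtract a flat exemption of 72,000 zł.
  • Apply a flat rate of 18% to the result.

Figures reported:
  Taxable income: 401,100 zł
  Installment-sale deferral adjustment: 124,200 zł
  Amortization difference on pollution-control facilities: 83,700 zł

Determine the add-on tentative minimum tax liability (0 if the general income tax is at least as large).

24,531 zł

General income tax:
  34,000 zł × 7% = 2,380 zł
  367,100 zł × 19% = 69,749 zł
  → 72,129 zł

Tentative minimum tax:
  Adjusted income: 401,100 zł + 124,200 zł + 83,700 zł = 609,000 zł
  Less exemption 72,000 zł → base 537,000 zł
  537,000 zł × 18% = 96,660 zł

Excess of tentative minimum tax over general income tax: 96,660 zł − 72,129 zł = 24,531 zł.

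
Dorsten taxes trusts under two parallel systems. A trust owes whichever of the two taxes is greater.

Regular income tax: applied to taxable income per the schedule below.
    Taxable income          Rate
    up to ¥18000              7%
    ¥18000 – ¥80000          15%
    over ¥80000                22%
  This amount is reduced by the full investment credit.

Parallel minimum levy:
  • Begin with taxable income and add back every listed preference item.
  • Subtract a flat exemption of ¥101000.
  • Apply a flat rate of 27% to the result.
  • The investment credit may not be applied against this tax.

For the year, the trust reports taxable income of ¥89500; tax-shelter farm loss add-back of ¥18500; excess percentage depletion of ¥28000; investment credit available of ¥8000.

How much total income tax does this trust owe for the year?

¥9450

Parallel minimum levy:
  Adjusted income: ¥89500 + ¥18500 + ¥28000 = ¥136000
  Less exemption ¥101000 → base ¥35000
  ¥35000 × 27% = ¥9450

Regular income tax:
  ¥18000 × 7% = ¥1260
  ¥62000 × 15% = ¥9300
  ¥9500 × 22% = ¥2090
  → ¥12650
  Less investment credit ¥8000 → ¥4650

¥9450 > ¥4650, so the parallel minimum levy is the binding amount.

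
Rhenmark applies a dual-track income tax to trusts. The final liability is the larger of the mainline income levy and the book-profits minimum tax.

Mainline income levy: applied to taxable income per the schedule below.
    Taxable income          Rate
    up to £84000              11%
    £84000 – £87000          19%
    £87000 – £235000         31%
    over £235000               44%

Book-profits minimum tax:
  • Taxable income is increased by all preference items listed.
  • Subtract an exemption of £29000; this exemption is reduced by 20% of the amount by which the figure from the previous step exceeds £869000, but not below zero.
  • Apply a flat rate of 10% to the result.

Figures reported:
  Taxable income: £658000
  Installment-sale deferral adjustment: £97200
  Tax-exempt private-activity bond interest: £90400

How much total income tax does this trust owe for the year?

Mainline income levy:
  £84000 × 11% = £9240
  £3000 × 19% = £570
  £148000 × 31% = £45880
  £423000 × 44% = £186120
  → £241810

Book-profits minimum tax:
  Adjusted income: £658000 + £97200 + £90400 = £845600
  Exemption: £845600 ≤ £869000, so full £29000 applies
  Base: £845600 − £29000 = £816600
  £816600 × 10% = £81660

£241810 > £81660, so the mainline income levy governs.

£241810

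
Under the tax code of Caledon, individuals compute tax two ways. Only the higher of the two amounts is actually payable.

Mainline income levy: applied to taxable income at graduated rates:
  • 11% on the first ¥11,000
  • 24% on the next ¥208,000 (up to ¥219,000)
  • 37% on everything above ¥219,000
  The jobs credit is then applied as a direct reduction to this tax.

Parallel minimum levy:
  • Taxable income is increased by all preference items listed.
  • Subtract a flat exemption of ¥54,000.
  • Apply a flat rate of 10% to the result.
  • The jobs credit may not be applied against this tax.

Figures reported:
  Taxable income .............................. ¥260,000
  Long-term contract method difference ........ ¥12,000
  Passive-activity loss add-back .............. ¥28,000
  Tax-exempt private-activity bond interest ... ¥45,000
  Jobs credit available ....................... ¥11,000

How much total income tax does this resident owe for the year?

Mainline income levy:
  ¥11,000 × 11% = ¥1,210
  ¥208,000 × 24% = ¥49,920
  ¥41,000 × 37% = ¥15,170
  → ¥66,300
  Less jobs credit ¥11,000 → ¥55,300

Parallel minimum levy:
  Adjusted income: ¥260,000 + ¥12,000 + ¥28,000 + ¥45,000 = ¥345,000
  Less exemption ¥54,000 → base ¥291,000
  ¥291,000 × 10% = ¥29,100

¥55,300 > ¥29,100, so the mainline income levy governs.

¥55,300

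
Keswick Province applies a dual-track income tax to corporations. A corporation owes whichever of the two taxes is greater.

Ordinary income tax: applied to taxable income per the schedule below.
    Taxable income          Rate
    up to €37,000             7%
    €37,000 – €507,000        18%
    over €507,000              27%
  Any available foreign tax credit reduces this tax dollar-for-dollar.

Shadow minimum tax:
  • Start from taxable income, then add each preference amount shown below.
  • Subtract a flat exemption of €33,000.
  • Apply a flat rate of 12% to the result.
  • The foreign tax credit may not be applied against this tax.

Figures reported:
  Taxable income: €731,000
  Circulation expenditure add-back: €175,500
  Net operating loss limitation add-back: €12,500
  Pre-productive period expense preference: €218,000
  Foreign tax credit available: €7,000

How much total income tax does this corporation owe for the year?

€140,670

Shadow minimum tax:
  Adjusted income: €731,000 + €175,500 + €12,500 + €218,000 = €1,137,000
  Less exemption €33,000 → base €1,104,000
  €1,104,000 × 12% = €132,480

Ordinary income tax:
  €37,000 × 7% = €2,590
  €470,000 × 18% = €84,600
  €224,000 × 27% = €60,480
  → €147,670
  Less foreign tax credit €7,000 → €140,670

€140,670 > €132,480, so the ordinary income tax governs.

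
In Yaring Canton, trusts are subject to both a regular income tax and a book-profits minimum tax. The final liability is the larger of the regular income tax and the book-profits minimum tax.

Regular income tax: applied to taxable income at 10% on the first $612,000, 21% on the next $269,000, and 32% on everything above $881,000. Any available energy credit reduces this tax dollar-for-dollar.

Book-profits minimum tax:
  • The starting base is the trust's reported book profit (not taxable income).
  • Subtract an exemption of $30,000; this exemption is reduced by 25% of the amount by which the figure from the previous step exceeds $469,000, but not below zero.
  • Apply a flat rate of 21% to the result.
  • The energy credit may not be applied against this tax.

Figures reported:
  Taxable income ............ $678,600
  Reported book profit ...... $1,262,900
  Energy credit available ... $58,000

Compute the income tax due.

Regular income tax:
  $612,000 × 10% = $61,200
  $66,600 × 21% = $13,986
  → $75,186
  Less energy credit $58,000 → $17,186

Book-profits minimum tax:
  Base (reported book profit): $1,262,900
  Exemption: 25% × ($1,262,900 − $469,000) = $198,475 ≥ $30,000, so the exemption is fully phased out
  Base: $1,262,900 − $0 = $1,262,900
  $1,262,900 × 21% = $265,209

$265,209 > $17,186, so the book-profits minimum tax is the binding amount.

$265,209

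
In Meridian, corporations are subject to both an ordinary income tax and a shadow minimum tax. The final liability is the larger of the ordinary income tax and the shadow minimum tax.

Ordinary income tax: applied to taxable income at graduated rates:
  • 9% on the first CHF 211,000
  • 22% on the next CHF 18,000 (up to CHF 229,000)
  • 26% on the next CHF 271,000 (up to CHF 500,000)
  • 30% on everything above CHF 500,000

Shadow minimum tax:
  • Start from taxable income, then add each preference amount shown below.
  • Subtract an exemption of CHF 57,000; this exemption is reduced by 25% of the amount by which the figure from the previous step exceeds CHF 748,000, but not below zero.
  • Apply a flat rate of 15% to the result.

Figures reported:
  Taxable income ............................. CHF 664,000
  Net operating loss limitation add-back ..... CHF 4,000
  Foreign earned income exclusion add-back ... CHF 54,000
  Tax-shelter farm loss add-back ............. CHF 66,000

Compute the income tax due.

CHF 142,610

Ordinary income tax:
  CHF 211,000 × 9% = CHF 18,990
  CHF 18,000 × 22% = CHF 3,960
  CHF 271,000 × 26% = CHF 70,460
  CHF 164,000 × 30% = CHF 49,200
  → CHF 142,610

Shadow minimum tax:
  Adjusted income: CHF 664,000 + CHF 4,000 + CHF 54,000 + CHF 66,000 = CHF 788,000
  Exemption: CHF 57,000 − 25% × (CHF 788,000 − CHF 748,000) = CHF 57,000 − CHF 10,000 = CHF 47,000
  Base: CHF 788,000 − CHF 47,000 = CHF 741,000
  CHF 741,000 × 15% = CHF 111,150

CHF 142,610 > CHF 111,150, so the ordinary income tax governs.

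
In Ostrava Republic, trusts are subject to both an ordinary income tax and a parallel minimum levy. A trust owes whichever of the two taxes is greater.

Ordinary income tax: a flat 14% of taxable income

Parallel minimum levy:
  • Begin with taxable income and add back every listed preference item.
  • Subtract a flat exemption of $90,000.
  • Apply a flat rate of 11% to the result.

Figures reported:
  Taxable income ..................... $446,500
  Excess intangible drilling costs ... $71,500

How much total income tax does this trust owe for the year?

$62,510

Parallel minimum levy:
  Adjusted income: $446,500 + $71,500 = $518,000
  Less exemption $90,000 → base $428,000
  $428,000 × 11% = $47,080

Ordinary income tax:
  $446,500 × 14% = $62,510

$62,510 > $47,080, so the ordinary income tax governs.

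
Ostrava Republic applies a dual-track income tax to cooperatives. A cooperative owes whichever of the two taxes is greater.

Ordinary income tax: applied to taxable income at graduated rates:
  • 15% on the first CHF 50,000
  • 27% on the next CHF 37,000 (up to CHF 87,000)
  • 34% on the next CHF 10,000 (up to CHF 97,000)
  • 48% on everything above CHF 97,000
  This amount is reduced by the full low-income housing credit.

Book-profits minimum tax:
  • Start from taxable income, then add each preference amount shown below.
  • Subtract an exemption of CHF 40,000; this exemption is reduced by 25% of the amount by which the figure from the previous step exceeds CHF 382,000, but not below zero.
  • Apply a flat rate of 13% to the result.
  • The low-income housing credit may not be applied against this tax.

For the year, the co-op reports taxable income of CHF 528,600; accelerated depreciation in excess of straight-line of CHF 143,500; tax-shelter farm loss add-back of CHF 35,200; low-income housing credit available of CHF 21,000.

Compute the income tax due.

CHF 207,058

Book-profits minimum tax:
  Adjusted income: CHF 528,600 + CHF 143,500 + CHF 35,200 = CHF 707,300
  Exemption: 25% × (CHF 707,300 − CHF 382,000) = CHF 81,325 ≥ CHF 40,000, so the exemption is fully phased out
  Base: CHF 707,300 − CHF 0 = CHF 707,300
  CHF 707,300 × 13% = CHF 91,949

Ordinary income tax:
  CHF 50,000 × 15% = CHF 7,500
  CHF 37,000 × 27% = CHF 9,990
  CHF 10,000 × 34% = CHF 3,400
  CHF 431,600 × 48% = CHF 207,168
  → CHF 228,058
  Less low-income housing credit CHF 21,000 → CHF 207,058

CHF 207,058 > CHF 91,949, so the ordinary income tax governs.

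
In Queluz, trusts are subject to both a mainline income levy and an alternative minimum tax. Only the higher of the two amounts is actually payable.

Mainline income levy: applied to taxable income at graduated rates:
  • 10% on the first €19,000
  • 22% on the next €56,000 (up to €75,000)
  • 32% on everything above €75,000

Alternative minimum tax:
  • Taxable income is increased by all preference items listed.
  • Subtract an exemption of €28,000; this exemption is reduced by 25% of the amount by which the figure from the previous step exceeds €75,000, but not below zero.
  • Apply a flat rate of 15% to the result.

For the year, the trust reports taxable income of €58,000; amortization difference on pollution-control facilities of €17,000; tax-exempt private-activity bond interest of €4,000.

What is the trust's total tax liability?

Alternative minimum tax:
  Adjusted income: €58,000 + €17,000 + €4,000 = €79,000
  Exemption: €28,000 − 25% × (€79,000 − €75,000) = €28,000 − €1,000 = €27,000
  Base: €79,000 − €27,000 = €52,000
  €52,000 × 15% = €7,800

Mainline income levy:
  €19,000 × 10% = €1,900
  €39,000 × 22% = €8,580
  → €10,480

€10,480 > €7,800, so the mainline income levy governs.

€10,480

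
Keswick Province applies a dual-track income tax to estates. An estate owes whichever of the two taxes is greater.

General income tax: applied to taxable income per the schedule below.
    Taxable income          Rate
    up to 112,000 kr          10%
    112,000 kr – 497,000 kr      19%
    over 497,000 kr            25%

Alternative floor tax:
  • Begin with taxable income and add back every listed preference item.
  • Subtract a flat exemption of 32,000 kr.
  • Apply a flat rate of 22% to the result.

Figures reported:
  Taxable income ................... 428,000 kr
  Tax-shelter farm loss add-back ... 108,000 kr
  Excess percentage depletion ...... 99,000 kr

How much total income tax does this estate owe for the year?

General income tax:
  112,000 kr × 10% = 11,200 kr
  316,000 kr × 19% = 60,040 kr
  → 71,240 kr

Alternative floor tax:
  Adjusted income: 428,000 kr + 108,000 kr + 99,000 kr = 635,000 kr
  Less exemption 32,000 kr → base 603,000 kr
  603,000 kr × 22% = 132,660 kr

132,660 kr > 71,240 kr, so the alternative floor tax is the binding amount.

132,660 kr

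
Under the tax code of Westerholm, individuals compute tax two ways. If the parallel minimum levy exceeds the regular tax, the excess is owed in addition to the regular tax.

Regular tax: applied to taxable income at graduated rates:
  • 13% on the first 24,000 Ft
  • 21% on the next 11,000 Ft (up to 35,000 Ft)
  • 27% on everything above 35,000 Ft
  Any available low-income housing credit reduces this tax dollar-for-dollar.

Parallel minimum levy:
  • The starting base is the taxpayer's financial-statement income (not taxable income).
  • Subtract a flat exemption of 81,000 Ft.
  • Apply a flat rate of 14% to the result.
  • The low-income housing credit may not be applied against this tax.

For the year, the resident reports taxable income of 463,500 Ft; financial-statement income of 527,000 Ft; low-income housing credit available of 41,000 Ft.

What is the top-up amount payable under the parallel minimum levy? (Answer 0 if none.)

0 Ft

Regular tax:
  24,000 Ft × 13% = 3,120 Ft
  11,000 Ft × 21% = 2,310 Ft
  428,500 Ft × 27% = 115,695 Ft
  → 121,125 Ft
  Less low-income housing credit 41,000 Ft → 80,125 Ft

Parallel minimum levy:
  Base (financial-statement income): 527,000 Ft
  Less exemption 81,000 Ft → base 446,000 Ft
  446,000 Ft × 14% = 62,440 Ft

62,440 Ft ≤ 80,125 Ft, so no add-on is due.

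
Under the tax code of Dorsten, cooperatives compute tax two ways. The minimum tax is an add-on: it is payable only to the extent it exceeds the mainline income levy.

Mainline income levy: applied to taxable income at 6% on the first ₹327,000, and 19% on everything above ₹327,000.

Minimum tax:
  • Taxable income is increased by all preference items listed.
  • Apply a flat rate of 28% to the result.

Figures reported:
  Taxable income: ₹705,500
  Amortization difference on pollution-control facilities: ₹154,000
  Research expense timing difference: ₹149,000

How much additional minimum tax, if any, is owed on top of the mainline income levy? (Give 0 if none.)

Minimum tax:
  Adjusted income: ₹705,500 + ₹154,000 + ₹149,000 = ₹1,008,500
  ₹1,008,500 × 28% = ₹282,380

Mainline income levy:
  ₹327,000 × 6% = ₹19,620
  ₹378,500 × 19% = ₹71,915
  → ₹91,535

Excess of minimum tax over mainline income levy: ₹282,380 − ₹91,535 = ₹190,845.

₹190,845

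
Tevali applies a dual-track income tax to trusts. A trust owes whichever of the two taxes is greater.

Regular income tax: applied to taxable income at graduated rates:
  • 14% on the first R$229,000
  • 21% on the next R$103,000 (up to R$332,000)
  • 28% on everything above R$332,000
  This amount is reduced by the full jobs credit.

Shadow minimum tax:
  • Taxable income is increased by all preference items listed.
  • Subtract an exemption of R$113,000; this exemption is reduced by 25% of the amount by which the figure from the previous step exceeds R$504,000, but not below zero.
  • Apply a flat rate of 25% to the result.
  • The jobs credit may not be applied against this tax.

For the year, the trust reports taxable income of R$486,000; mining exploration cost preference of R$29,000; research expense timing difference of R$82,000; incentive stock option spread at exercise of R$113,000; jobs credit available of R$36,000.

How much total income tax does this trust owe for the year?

R$162,125

Regular income tax:
  R$229,000 × 14% = R$32,060
  R$103,000 × 21% = R$21,630
  R$154,000 × 28% = R$43,120
  → R$96,810
  Less jobs credit R$36,000 → R$60,810

Shadow minimum tax:
  Adjusted income: R$486,000 + R$29,000 + R$82,000 + R$113,000 = R$710,000
  Exemption: R$113,000 − 25% × (R$710,000 − R$504,000) = R$113,000 − R$51,500 = R$61,500
  Base: R$710,000 − R$61,500 = R$648,500
  R$648,500 × 25% = R$162,125

R$162,125 > R$60,810, so the shadow minimum tax is the binding amount.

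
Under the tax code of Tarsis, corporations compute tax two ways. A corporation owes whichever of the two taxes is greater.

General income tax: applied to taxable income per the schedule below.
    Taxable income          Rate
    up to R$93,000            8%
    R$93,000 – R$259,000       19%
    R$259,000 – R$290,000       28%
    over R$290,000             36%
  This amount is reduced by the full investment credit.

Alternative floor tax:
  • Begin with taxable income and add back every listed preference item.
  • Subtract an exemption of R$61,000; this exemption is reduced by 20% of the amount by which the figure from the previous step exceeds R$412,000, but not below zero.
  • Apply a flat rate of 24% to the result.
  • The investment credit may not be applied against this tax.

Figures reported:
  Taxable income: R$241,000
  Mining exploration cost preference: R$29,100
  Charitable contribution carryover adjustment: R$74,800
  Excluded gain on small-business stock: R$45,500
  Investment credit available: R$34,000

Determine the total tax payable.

Alternative floor tax:
  Adjusted income: R$241,000 + R$29,100 + R$74,800 + R$45,500 = R$390,400
  Exemption: R$390,400 ≤ R$412,000, so full R$61,000 applies
  Base: R$390,400 − R$61,000 = R$329,400
  R$329,400 × 24% = R$79,056

General income tax:
  R$93,000 × 8% = R$7,440
  R$148,000 × 19% = R$28,120
  → R$35,560
  Less investment credit R$34,000 → R$1,560

R$79,056 > R$1,560, so the alternative floor tax is the binding amount.

R$79,056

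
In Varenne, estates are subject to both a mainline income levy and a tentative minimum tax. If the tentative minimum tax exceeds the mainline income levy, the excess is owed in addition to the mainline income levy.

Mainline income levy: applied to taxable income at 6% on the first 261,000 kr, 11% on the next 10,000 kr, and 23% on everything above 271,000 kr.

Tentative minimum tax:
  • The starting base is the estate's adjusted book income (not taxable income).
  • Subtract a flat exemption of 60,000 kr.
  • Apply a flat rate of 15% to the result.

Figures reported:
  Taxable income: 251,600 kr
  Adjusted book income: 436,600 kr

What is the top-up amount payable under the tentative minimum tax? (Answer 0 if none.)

Tentative minimum tax:
  Base (adjusted book income): 436,600 kr
  Less exemption 60,000 kr → base 376,600 kr
  376,600 kr × 15% = 56,490 kr

Mainline income levy:
  251,600 kr × 6% = 15,096 kr

Excess of tentative minimum tax over mainline income levy: 56,490 kr − 15,096 kr = 41,394 kr.

41,394 kr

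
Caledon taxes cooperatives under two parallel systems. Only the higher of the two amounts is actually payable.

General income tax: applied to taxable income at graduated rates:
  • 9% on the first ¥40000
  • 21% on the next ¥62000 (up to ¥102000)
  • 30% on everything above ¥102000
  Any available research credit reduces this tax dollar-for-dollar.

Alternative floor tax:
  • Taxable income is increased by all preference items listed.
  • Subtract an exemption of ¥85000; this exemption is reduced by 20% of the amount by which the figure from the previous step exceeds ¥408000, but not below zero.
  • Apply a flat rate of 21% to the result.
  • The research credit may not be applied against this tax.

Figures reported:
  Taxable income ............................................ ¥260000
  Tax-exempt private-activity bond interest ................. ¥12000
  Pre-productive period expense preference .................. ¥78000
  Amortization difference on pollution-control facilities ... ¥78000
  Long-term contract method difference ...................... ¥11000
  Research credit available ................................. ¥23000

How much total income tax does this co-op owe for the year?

Alternative floor tax:
  Adjusted income: ¥260000 + ¥12000 + ¥78000 + ¥78000 + ¥11000 = ¥439000
  Exemption: ¥85000 − 20% × (¥439000 − ¥408000) = ¥85000 − ¥6200 = ¥78800
  Base: ¥439000 − ¥78800 = ¥360200
  ¥360200 × 21% = ¥75642

General income tax:
  ¥40000 × 9% = ¥3600
  ¥62000 × 21% = ¥13020
  ¥158000 × 30% = ¥47400
  → ¥64020
  Less research credit ¥23000 → ¥41020

¥75642 > ¥41020, so the alternative floor tax is the binding amount.

¥75642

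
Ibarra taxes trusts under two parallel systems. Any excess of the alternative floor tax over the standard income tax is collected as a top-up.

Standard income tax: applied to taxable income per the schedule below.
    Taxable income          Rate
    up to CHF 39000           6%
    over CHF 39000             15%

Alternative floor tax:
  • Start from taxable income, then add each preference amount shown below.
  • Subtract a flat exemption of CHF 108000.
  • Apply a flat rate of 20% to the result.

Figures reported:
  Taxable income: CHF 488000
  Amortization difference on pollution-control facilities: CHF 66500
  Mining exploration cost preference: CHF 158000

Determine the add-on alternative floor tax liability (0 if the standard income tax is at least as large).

CHF 51210

Alternative floor tax:
  Adjusted income: CHF 488000 + CHF 66500 + CHF 158000 = CHF 712500
  Less exemption CHF 108000 → base CHF 604500
  CHF 604500 × 20% = CHF 120900

Standard income tax:
  CHF 39000 × 6% = CHF 2340
  CHF 449000 × 15% = CHF 67350
  → CHF 69690

Excess of alternative floor tax over standard income tax: CHF 120900 − CHF 69690 = CHF 51210.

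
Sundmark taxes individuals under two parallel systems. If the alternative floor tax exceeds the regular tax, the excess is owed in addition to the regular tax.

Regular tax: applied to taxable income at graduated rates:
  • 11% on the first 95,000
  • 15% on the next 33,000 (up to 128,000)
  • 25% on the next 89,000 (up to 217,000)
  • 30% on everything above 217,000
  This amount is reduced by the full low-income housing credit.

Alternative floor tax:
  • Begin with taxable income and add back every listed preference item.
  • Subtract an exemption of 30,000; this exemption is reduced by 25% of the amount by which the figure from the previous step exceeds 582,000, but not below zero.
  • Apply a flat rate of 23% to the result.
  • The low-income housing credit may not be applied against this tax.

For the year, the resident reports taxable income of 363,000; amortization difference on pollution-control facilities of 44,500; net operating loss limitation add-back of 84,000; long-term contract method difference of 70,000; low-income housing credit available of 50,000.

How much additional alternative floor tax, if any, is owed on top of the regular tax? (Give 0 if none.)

90,795

Alternative floor tax:
  Adjusted income: 363,000 + 44,500 + 84,000 + 70,000 = 561,500
  Exemption: 561,500 ≤ 582,000, so full 30,000 applies
  Base: 561,500 − 30,000 = 531,500
  531,500 × 23% = 122,245

Regular tax:
  95,000 × 11% = 10,450
  33,000 × 15% = 4,950
  89,000 × 25% = 22,250
  146,000 × 30% = 43,800
  → 81,450
  Less low-income housing credit 50,000 → 31,450

Excess of alternative floor tax over regular tax: 122,245 − 31,450 = 90,795.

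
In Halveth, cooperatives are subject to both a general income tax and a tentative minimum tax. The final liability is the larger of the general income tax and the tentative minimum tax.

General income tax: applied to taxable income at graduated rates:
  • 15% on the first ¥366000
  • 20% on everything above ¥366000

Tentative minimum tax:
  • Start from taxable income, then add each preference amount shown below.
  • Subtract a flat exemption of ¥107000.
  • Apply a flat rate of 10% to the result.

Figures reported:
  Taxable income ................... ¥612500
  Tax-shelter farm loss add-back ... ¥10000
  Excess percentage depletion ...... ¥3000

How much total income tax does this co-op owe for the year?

General income tax:
  ¥366000 × 15% = ¥54900
  ¥246500 × 20% = ¥49300
  → ¥104200

Tentative minimum tax:
  Adjusted income: ¥612500 + ¥10000 + ¥3000 = ¥625500
  Less exemption ¥107000 → base ¥518500
  ¥518500 × 10% = ¥51850

¥104200 > ¥51850, so the general income tax governs.

¥104200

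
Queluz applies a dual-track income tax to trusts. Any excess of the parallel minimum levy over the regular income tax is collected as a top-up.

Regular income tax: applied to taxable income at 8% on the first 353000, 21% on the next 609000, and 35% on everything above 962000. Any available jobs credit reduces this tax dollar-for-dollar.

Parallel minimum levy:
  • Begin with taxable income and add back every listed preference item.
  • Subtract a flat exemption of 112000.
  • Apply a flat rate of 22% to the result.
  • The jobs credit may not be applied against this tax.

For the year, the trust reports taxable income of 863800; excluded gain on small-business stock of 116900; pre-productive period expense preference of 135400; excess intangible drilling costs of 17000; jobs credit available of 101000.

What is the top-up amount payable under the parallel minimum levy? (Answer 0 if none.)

Parallel minimum levy:
  Adjusted income: 863800 + 116900 + 135400 + 17000 = 1133100
  Less exemption 112000 → base 1021100
  1021100 × 22% = 224642

Regular income tax:
  353000 × 8% = 28240
  510800 × 21% = 107268
  → 135508
  Less jobs credit 101000 → 34508

Excess of parallel minimum levy over regular income tax: 224642 − 34508 = 190134.

190134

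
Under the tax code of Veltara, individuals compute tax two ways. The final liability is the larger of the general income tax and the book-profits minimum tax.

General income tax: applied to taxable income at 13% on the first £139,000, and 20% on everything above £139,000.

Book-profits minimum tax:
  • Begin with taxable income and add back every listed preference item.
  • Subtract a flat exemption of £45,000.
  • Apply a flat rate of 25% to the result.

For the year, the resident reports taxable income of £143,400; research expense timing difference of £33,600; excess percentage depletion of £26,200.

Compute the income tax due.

£39,550

Book-profits minimum tax:
  Adjusted income: £143,400 + £33,600 + £26,200 = £203,200
  Less exemption £45,000 → base £158,200
  £158,200 × 25% = £39,550

General income tax:
  £139,000 × 13% = £18,070
  £4,400 × 20% = £880
  → £18,950

£39,550 > £18,950, so the book-profits minimum tax is the binding amount.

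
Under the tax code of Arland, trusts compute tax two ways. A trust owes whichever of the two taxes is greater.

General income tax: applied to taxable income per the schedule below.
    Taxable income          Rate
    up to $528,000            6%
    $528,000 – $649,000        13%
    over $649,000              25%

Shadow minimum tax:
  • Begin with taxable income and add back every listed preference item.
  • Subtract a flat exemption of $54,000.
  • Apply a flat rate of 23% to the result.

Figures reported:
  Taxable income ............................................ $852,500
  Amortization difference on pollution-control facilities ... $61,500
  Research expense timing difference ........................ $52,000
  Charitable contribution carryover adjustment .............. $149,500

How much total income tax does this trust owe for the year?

$244,145

Shadow minimum tax:
  Adjusted income: $852,500 + $61,500 + $52,000 + $149,500 = $1,115,500
  Less exemption $54,000 → base $1,061,500
  $1,061,500 × 23% = $244,145

General income tax:
  $528,000 × 6% = $31,680
  $121,000 × 13% = $15,730
  $203,500 × 25% = $50,875
  → $98,285

$244,145 > $98,285, so the shadow minimum tax is the binding amount.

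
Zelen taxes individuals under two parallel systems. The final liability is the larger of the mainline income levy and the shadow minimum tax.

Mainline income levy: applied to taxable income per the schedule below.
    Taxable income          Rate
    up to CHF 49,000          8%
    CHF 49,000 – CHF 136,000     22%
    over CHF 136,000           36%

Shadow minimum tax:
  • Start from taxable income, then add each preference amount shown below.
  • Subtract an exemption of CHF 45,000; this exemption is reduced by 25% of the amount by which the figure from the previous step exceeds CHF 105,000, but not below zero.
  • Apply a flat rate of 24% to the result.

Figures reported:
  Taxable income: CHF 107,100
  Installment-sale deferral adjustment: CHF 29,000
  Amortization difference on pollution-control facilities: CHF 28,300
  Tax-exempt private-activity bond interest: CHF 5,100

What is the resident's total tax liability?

Shadow minimum tax:
  Adjusted income: CHF 107,100 + CHF 29,000 + CHF 28,300 + CHF 5,100 = CHF 169,500
  Exemption: CHF 45,000 − 25% × (CHF 169,500 − CHF 105,000) = CHF 45,000 − CHF 16,125 = CHF 28,875
  Base: CHF 169,500 − CHF 28,875 = CHF 140,625
  CHF 140,625 × 24% = CHF 33,750

Mainline income levy:
  CHF 49,000 × 8% = CHF 3,920
  CHF 58,100 × 22% = CHF 12,782
  → CHF 16,702

CHF 33,750 > CHF 16,702, so the shadow minimum tax is the binding amount.

CHF 33,750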